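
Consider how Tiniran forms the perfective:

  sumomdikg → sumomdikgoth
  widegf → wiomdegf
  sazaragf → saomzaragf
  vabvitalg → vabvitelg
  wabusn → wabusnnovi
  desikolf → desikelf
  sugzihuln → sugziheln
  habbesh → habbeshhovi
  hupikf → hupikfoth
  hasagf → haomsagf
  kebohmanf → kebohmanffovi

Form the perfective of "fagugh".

sazaragf and desikolf both end in -f yet inflect differently (saomzaragf, desikelf), so the final letter is not what conditions the rule; the second-to-last letter is.
"fagugh" has second-to-last letter 'g'. The stems whose second-to-last letter is 'g' (sazaragf → saomzaragf, hasagf → haomsagf, widegf → wiomdegf) insert -om- after the first vowel.
The other patterns: stems whose second-to-last letter is 'l' change the last vowel to 'e'; stems whose second-to-last letter is 'k' add -oth; stems whose second-to-last letter is 'n' or 's' double the final consonant and add -ovi.
So fagugh → faomgugh.

faomgugh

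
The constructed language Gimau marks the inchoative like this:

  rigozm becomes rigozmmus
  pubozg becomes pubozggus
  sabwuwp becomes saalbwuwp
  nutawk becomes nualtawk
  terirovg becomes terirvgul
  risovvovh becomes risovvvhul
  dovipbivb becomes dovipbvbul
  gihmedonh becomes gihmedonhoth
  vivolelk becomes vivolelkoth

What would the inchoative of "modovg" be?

modvgul

pubozg and terirovg both end in -g yet inflect differently (pubozggus, terirvgul), so the final letter is not what conditions the rule; the second-to-last letter is.
"modovg" has second-to-last letter 'v'. The stems whose second-to-last letter is 'v' (terirovg → terirvgul, risovvovh → risovvvhul, dovipbivb → dovipbvbul) delete the last vowel and add -ul.
So modovg → modvgul.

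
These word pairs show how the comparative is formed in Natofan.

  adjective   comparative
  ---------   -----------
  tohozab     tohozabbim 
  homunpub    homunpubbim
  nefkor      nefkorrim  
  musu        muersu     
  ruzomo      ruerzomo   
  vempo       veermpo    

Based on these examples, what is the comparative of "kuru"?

kuerru

homunpub and musu both have last vowel 'u' yet inflect differently (homunpubbim, muersu), so the last vowel is not what conditions the rule; whether the stem ends in a vowel or a consonant is.
"kuru" ends in a vowel. The stems ending in a vowel (musu → muersu, ruzomo → ruerzomo, vempo → veermpo) insert -er- after the first vowel.
The other pattern: stems ending in a consonant double the final consonant and add -im.
So kuru → kuerru.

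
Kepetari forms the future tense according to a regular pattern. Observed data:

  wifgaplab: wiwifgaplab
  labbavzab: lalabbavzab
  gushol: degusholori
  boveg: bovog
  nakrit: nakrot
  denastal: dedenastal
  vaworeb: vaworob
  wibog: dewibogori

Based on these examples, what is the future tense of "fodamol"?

defodamolori

"fodamol" has last vowel 'o'. The stems whose last vowel is 'o' (wibog → dewibogori, gushol → degusholori) add de- … -ori around the stem.
The other patterns: stems whose last vowel is 'a' repeat the first consonant+vowel as a prefix; stems whose last vowel is 'e' or 'i' change the last vowel to 'o'.
So fodamol → defodamolori.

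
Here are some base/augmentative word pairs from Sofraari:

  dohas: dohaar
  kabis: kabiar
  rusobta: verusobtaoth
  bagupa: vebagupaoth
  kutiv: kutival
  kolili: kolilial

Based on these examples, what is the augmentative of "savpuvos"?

dohas and rusobta both have last vowel 'a' yet inflect differently (dohaar, verusobtaoth), so the last vowel is not what conditions the rule; the final letter is.
"savpuvos" ends in -s. The stems ending in -s (dohas → dohaar, kabis → kabiar) drop the final letter and add -ar.
The other patterns: stems ending in -a add ve- … -oth around the stem; stems ending in -i or -v add -al.
So savpuvos → savpuvoar.

savpuvoar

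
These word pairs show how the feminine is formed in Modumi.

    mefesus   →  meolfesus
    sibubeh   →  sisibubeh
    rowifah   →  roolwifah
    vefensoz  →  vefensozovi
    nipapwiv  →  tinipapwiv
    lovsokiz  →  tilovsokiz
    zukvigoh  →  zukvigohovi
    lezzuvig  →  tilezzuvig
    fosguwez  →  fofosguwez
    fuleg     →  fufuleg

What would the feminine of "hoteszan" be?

hoolteszan

vefensoz and lovsokiz both end in -z yet inflect differently (vefensozovi, tilovsokiz), so the final letter is not what conditions the rule; the last vowel is.
"hoteszan" has last vowel 'a'. The one such stem in the data (rowifah → roolwifah) inserts -ol- after the first vowel (as does mefesus), so the same rule applies.
The other patterns: stems whose last vowel is 'o' add -ovi; stems whose last vowel is 'i' add the prefix ti-; stems whose last vowel is 'e' repeat the first consonant+vowel as a prefix.
So hoteszan → hoolteszan.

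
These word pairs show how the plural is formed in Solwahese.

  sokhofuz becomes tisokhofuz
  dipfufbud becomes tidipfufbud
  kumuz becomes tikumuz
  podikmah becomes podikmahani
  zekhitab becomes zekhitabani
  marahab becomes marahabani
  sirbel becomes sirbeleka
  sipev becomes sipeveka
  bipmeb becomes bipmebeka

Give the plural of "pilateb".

pilatebeka

"pilateb" has last vowel 'e'. The stems whose last vowel is 'e' (sirbel → sirbeleka, sipev → sipeveka, bipmeb → bipmebeka) add -eka.
The other patterns: stems whose last vowel is 'u' add the prefix ti-; stems whose last vowel is 'a' add -ani.
So pilateb → pilatebeka.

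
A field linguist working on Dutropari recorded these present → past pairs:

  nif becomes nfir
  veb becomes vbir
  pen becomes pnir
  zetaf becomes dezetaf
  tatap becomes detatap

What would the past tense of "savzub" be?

nif and zetaf both end in -f yet inflect differently (nfir, dezetaf), so the final letter is not what conditions the rule; the number of vowels is.
"savzub" has 2 vowels. The stems with 2 vowels (zetaf → dezetaf, tatap → detatap) add the prefix de-.
The other pattern: stems with 1 vowel delete the last vowel and add -ir.
So savzub → desavzub.

desavzub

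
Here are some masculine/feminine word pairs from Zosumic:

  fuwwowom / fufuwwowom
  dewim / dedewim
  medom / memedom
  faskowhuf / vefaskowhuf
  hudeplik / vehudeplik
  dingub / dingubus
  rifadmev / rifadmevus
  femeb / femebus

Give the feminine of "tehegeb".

tehegebus

dewim and hudeplik both have last vowel 'i' yet inflect differently (dedewim, vehudeplik), so the last vowel is not what conditions the rule; the final letter is.
"tehegeb" ends in -b. The stems ending in -b (dingub → dingubus, femeb → femebus) add -us.
So tehegeb → tehegebus.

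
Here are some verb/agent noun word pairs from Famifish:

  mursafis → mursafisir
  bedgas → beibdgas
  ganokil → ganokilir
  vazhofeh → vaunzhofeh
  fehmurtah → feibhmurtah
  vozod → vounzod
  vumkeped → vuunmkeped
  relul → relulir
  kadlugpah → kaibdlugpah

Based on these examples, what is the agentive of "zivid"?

zividir

bedgas and mursafis both end in -s yet inflect differently (beibdgas, mursafisir), so the final letter is not what conditions the rule; the last vowel is.
"zivid" has last vowel 'i'. The stems whose last vowel is 'i' (ganokil → ganokilir, mursafis → mursafisir) add -ir.
The other patterns: stems whose last vowel is 'a' insert -ib- after the first vowel; stems whose last vowel is 'e' or 'o' insert -un- after the first vowel.
So zivid → zividir.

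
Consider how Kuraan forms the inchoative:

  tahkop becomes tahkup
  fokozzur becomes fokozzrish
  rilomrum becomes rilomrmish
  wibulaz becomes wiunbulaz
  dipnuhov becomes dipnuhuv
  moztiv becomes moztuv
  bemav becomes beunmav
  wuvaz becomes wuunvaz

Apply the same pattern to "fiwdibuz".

fiwdibzish

bemav and dipnuhov both end in -v yet inflect differently (beunmav, dipnuhuv), so the final letter is not what conditions the rule; the last vowel is.
"fiwdibuz" has last vowel 'u'. The stems whose last vowel is 'u' (fokozzur → fokozzrish, rilomrum → rilomrmish) delete the last vowel and add -ish.
So fiwdibuz → fiwdibzish.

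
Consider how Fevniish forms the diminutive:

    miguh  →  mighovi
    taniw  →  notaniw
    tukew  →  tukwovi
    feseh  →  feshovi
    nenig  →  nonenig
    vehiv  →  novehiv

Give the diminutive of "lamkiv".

"lamkiv" has last vowel 'i'. The stems whose last vowel is 'i' (nenig → nonenig, taniw → notaniw, vehiv → novehiv) add the prefix no-.
The other pattern: stems whose last vowel is 'e' or 'u' delete the last vowel and add -ovi.
So lamkiv → nolamkiv.

nolamkiv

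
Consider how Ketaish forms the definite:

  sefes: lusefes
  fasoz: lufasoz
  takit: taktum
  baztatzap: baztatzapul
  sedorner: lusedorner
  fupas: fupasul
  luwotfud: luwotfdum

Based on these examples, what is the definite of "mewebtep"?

lumewebtep

fupas and sefes both end in -s yet inflect differently (fupasul, lusefes), so the final letter is not what conditions the rule; the last vowel is.
"mewebtep" has last vowel 'e'. The stems whose last vowel is 'e' (sedorner → lusedorner, sefes → lusefes) add the prefix lu-.
So mewebtep → lumewebtep.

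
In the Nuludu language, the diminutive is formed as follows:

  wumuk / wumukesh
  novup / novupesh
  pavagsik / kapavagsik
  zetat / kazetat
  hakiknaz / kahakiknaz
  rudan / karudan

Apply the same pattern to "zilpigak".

"zilpigak" has last vowel 'a'. The stems whose last vowel is 'a' (zetat → kazetat, hakiknaz → kahakiknaz, rudan → karudan) add the prefix ka-.
So zilpigak → kazilpigak.

kazilpigak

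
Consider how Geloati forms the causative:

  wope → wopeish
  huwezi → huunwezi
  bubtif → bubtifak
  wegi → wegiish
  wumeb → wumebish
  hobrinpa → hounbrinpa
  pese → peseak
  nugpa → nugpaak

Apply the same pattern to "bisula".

"bisula" begins with b-. The one such stem in the data (bubtif → bubtifak) adds -ak, so the same rule applies.
So bisula → bisulaak.

bisulaak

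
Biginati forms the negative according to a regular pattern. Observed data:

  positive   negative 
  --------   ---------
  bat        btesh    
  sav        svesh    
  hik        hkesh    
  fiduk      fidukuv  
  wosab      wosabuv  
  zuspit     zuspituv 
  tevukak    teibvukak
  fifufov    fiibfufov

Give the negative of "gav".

gvesh

"gav" has 1 vowel. The stems with 1 vowel (bat → btesh, sav → svesh, hik → hkesh) delete the last vowel and add -esh.
So gav → gvesh.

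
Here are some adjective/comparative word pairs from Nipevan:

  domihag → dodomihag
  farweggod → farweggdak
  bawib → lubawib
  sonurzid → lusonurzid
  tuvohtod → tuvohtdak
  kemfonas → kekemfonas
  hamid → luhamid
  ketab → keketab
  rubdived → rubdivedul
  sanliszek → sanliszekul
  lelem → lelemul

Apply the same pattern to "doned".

donedul

rubdived and tuvohtod both end in -d yet inflect differently (rubdivedul, tuvohtdak), so the final letter is not what conditions the rule; the last vowel is.
"doned" has last vowel 'e'. The stems whose last vowel is 'e' (sanliszek → sanliszekul, rubdived → rubdivedul, lelem → lelemul) add -ul.
So doned → donedul.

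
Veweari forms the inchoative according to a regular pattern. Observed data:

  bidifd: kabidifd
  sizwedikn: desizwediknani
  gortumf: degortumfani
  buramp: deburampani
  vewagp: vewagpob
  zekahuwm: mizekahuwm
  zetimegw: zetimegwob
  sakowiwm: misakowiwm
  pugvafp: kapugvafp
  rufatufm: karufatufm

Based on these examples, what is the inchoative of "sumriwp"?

vewagp and pugvafp both end in -p yet inflect differently (vewagpob, kapugvafp), so the final letter is not what conditions the rule; the second-to-last letter is.
"sumriwp" has second-to-last letter 'w'. The stems whose second-to-last letter is 'w' (sakowiwm → misakowiwm, zekahuwm → mizekahuwm) add the prefix mi-.
The other patterns: stems whose second-to-last letter is 'g' add -ob; stems whose second-to-last letter is 'f' add the prefix ka-; stems whose second-to-last letter is 'k' or 'm' add de- … -ani around the stem.
So sumriwp → misumriwp.

misumriwp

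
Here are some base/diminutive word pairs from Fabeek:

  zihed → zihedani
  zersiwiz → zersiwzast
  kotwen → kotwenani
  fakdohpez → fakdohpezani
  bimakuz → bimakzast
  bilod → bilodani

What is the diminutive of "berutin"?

"berutin" has last vowel 'i'. The one such stem in the data (zersiwiz → zersiwzast) deletes the last vowel and adds -ast (as does bimakuz), so the same rule applies.
The other pattern: stems whose last vowel is 'e' or 'o' add -ani.
So berutin → berutnast.

berutnast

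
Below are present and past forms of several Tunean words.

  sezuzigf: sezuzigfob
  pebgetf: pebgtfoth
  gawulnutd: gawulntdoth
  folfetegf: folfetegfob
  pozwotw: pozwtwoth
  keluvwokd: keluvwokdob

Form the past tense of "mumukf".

"mumukf" has second-to-last letter 'k'. The one such stem in the data (keluvwokd → keluvwokdob) adds -ob, so the same rule applies.
So mumukf → mumukfob.

mumukfob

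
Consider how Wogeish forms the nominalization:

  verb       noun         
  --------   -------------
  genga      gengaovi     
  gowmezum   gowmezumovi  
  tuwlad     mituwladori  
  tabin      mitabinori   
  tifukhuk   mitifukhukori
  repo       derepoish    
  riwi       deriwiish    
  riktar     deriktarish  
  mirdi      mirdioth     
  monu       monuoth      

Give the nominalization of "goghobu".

riwi and mirdi both end in -i yet inflect differently (deriwiish, mirdioth), so the final letter is not what conditions the rule; the first letter is.
"goghobu" begins with g-. The stems beginning with g- (genga → gengaovi, gowmezum → gowmezumovi) add -ovi.
So goghobu → goghobuovi.

goghobuovi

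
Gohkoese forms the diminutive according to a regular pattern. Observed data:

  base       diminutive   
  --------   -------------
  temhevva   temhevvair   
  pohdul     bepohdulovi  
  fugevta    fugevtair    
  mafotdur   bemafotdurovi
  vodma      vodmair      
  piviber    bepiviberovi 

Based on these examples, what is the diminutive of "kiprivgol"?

bekiprivgolovi

"kiprivgol" ends in -l. The one such stem in the data (pohdul → bepohdulovi) adds be- … -ovi around the stem, so the same rule applies.
The other pattern: stems ending in -a add -ir.
So kiprivgol → bekiprivgolovi.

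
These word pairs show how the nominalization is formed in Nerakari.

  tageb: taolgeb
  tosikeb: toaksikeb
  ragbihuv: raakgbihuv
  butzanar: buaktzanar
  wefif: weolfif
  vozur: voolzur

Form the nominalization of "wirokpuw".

"wirokpuw" has 3 vowels. The stems with 3 vowels (butzanar → buaktzanar, tosikeb → toaksikeb, ragbihuv → raakgbihuv) insert -ak- after the first vowel.
So wirokpuw → wiakrokpuw.

wiakrokpuw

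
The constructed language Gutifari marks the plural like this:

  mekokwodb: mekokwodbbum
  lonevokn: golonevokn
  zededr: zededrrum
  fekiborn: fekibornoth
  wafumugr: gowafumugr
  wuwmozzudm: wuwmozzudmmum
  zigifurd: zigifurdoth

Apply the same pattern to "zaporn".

zapornoth

fekiborn and lonevokn both end in -n yet inflect differently (fekibornoth, golonevokn), so the final letter is not what conditions the rule; the second-to-last letter is.
"zaporn" has second-to-last letter 'r'. The stems whose second-to-last letter is 'r' (fekiborn → fekibornoth, zigifurd → zigifurdoth) add -oth.
So zaporn → zapornoth.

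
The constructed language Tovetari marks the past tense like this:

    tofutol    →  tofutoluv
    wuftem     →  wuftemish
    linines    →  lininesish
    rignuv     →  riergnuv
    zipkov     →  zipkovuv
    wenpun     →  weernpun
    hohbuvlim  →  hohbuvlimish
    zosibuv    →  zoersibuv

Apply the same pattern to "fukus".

fuerkus

zipkov and rignuv both end in -v yet inflect differently (zipkovuv, riergnuv), so the final letter is not what conditions the rule; the last vowel is.
"fukus" has last vowel 'u'. The stems whose last vowel is 'u' (rignuv → riergnuv, wenpun → weernpun, zosibuv → zoersibuv) insert -er- after the first vowel.
So fukus → fuerkus.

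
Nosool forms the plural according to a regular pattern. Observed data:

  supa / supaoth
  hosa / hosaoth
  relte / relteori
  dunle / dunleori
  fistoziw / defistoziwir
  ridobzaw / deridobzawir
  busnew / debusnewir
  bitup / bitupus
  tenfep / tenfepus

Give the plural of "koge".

"koge" ends in -e. The stems ending in -e (relte → relteori, dunle → dunleori) add -ori.
So koge → kogeori.

kogeori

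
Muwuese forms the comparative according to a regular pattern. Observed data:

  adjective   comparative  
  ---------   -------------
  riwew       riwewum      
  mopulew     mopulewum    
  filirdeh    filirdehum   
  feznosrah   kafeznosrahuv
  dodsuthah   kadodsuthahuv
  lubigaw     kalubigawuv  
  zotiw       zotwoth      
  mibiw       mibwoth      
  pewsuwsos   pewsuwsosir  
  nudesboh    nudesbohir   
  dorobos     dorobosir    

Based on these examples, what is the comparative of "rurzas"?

filirdeh and feznosrah both end in -h yet inflect differently (filirdehum, kafeznosrahuv), so the final letter is not what conditions the rule; the last vowel is.
"rurzas" has last vowel 'a'. The stems whose last vowel is 'a' (feznosrah → kafeznosrahuv, dodsuthah → kadodsuthahuv, lubigaw → kalubigawuv) add ka- … -uv around the stem.
The other patterns: stems whose last vowel is 'e' add -um; stems whose last vowel is 'i' delete the last vowel and add -oth; stems whose last vowel is 'o' add -ir.
So rurzas → karurzasuv.

karurzasuv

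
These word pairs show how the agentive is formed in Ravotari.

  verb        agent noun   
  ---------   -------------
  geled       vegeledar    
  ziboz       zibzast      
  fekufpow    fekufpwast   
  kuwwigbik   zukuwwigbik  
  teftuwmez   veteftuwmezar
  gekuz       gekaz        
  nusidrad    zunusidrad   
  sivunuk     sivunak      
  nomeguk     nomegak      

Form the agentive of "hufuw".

teftuwmez and gekuz both end in -z yet inflect differently (veteftuwmezar, gekaz), so the final letter is not what conditions the rule; the last vowel is.
"hufuw" has last vowel 'u'. The stems whose last vowel is 'u' (sivunuk → sivunak, nomeguk → nomegak, gekuz → gekaz) change the last vowel to 'a'.
So hufuw → hufaw.

hufaw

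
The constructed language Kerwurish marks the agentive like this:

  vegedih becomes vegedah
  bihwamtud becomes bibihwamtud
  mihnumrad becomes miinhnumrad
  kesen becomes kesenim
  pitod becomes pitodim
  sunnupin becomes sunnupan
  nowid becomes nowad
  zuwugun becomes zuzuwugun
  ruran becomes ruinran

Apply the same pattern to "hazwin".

ruran and sunnupin both end in -n yet inflect differently (ruinran, sunnupan), so the final letter is not what conditions the rule; the last vowel is.
"hazwin" has last vowel 'i'. The stems whose last vowel is 'i' (sunnupin → sunnupan, vegedih → vegedah, nowid → nowad) change the last vowel to 'a'.
The other patterns: stems whose last vowel is 'a' insert -in- after the first vowel; stems whose last vowel is 'u' repeat the first consonant+vowel as a prefix; stems whose last vowel is 'e' or 'o' add -im.
So hazwin → hazwan.

hazwan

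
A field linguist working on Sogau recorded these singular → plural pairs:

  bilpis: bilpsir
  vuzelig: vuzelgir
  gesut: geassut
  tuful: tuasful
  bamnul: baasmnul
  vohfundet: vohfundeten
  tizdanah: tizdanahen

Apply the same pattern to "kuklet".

gesut and vohfundet both end in -t yet inflect differently (geassut, vohfundeten), so the final letter is not what conditions the rule; the last vowel is.
"kuklet" has last vowel 'e'. The one such stem in the data (vohfundet → vohfundeten) adds -en, so the same rule applies.
The other patterns: stems whose last vowel is 'i' delete the last vowel and add -ir; stems whose last vowel is 'u' insert -as- after the first vowel.
So kuklet → kukleten.

kukleten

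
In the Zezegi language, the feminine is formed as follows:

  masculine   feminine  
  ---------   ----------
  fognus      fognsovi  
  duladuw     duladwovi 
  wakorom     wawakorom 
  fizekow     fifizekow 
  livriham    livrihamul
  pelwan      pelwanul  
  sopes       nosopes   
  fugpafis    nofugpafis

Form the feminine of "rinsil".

norinsil

"rinsil" has last vowel 'i'. The one such stem in the data (fugpafis → nofugpafis) adds the prefix no-, so the same rule applies.
The other patterns: stems whose last vowel is 'u' delete the last vowel and add -ovi; stems whose last vowel is 'o' repeat the first consonant+vowel as a prefix; stems whose last vowel is 'a' add -ul.
So rinsil → norinsil.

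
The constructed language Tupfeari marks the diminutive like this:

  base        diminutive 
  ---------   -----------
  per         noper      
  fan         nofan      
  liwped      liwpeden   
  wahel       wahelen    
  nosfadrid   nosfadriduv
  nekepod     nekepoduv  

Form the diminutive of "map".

liwped and nosfadrid both end in -d yet inflect differently (liwpeden, nosfadriduv), so the final letter is not what conditions the rule; the number of vowels is.
"map" has 1 vowel. The stems with 1 vowel (per → noper, fan → nofan) add the prefix no-.
So map → nomap.

nomap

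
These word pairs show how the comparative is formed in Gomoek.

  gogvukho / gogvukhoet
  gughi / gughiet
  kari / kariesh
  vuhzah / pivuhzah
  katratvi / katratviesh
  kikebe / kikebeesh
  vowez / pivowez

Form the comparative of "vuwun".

pivuwun

kari and gughi both end in -i yet inflect differently (kariesh, gughiet), so the final letter is not what conditions the rule; the first letter is.
"vuwun" begins with v-. The stems beginning with v- (vuhzah → pivuhzah, vowez → pivowez) add the prefix pi-.
So vuwun → pivuwun.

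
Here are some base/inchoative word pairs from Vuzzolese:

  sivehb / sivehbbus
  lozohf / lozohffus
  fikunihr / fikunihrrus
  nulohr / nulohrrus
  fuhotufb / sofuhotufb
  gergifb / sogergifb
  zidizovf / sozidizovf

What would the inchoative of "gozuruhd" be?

"gozuruhd" has second-to-last letter 'h'. The stems whose second-to-last letter is 'h' (sivehb → sivehbbus, lozohf → lozohffus, fikunihr → fikunihrrus) double the final consonant and add -us.
So gozuruhd → gozuruhddus.

gozuruhddus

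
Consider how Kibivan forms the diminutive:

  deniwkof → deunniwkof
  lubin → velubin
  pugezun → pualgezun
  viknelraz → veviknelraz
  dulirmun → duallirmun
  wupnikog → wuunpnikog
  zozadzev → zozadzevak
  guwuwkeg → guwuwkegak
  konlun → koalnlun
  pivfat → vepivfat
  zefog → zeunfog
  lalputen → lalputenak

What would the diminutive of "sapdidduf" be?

saalpdidduf

"sapdidduf" has last vowel 'u'. The stems whose last vowel is 'u' (konlun → koalnlun, dulirmun → duallirmun, pugezun → pualgezun) insert -al- after the first vowel.
The other patterns: stems whose last vowel is 'o' insert -un- after the first vowel; stems whose last vowel is 'e' add -ak; stems whose last vowel is 'a' or 'i' add the prefix ve-.
So sapdidduf → saalpdidduf.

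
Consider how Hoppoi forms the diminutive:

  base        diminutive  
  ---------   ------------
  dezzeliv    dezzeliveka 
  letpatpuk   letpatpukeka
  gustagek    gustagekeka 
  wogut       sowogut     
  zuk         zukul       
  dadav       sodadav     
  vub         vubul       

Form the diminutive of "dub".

zuk and letpatpuk both end in -k yet inflect differently (zukul, letpatpukeka), so the final letter is not what conditions the rule; the number of vowels is.
"dub" has 1 vowel. The stems with 1 vowel (vub → vubul, zuk → zukul) add -ul.
The other patterns: stems with 2 vowels add the prefix so-; stems with 3 vowels add -eka.
So dub → dubul.

dubul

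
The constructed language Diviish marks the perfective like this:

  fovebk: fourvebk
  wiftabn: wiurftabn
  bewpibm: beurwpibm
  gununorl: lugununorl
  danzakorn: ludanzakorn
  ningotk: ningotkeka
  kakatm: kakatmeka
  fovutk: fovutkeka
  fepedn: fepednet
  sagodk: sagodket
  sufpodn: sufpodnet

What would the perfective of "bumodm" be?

wiftabn and danzakorn both end in -n yet inflect differently (wiurftabn, ludanzakorn), so the final letter is not what conditions the rule; the second-to-last letter is.
"bumodm" has second-to-last letter 'd'. The stems whose second-to-last letter is 'd' (fepedn → fepednet, sagodk → sagodket, sufpodn → sufpodnet) add -et.
So bumodm → bumodmet.

bumodmet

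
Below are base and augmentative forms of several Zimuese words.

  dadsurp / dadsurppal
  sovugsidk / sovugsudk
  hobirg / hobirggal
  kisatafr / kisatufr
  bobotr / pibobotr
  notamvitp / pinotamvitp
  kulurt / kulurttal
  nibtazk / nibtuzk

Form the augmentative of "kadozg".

dadsurp and notamvitp both end in -p yet inflect differently (dadsurppal, pinotamvitp), so the final letter is not what conditions the rule; the second-to-last letter is.
"kadozg" has second-to-last letter 'z'. The one such stem in the data (nibtazk → nibtuzk) changes the last vowel to 'u' (as do kisatafr, sovugsidk), so the same rule applies.
So kadozg → kaduzg.

kaduzg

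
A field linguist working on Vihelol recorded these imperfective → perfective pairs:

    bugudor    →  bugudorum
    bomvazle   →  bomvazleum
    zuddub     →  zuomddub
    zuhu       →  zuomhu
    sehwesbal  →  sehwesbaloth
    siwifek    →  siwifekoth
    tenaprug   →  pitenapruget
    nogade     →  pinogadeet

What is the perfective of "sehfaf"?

"sehfaf" begins with s-. The stems beginning with s- (sehwesbal → sehwesbaloth, siwifek → siwifekoth) add -oth.
The other patterns: stems beginning with b- add -um; stems beginning with z- insert -om- after the first vowel; stems beginning with n- or t- add pi- … -et around the stem.
So sehfaf → sehfafoth.

sehfafoth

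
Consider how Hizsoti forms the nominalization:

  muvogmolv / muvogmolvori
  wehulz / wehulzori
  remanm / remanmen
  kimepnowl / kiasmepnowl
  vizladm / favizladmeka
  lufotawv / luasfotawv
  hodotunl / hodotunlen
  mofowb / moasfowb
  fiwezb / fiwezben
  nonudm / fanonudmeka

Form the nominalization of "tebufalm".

lufotawv and muvogmolv both end in -v yet inflect differently (luasfotawv, muvogmolvori), so the final letter is not what conditions the rule; the second-to-last letter is.
"tebufalm" has second-to-last letter 'l'. The stems whose second-to-last letter is 'l' (muvogmolv → muvogmolvori, wehulz → wehulzori) add -ori.
The other patterns: stems whose second-to-last letter is 'w' insert -as- after the first vowel; stems whose second-to-last letter is 'd' add fa- … -eka around the stem; stems whose second-to-last letter is 'n' or 'z' add -en.
So tebufalm → tebufalmori.

tebufalmori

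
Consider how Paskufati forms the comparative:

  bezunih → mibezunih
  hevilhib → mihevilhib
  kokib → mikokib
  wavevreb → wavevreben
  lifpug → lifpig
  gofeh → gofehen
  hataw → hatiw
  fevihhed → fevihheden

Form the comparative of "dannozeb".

dannozeben

wavevreb and kokib both end in -b yet inflect differently (wavevreben, mikokib), so the final letter is not what conditions the rule; the last vowel is.
"dannozeb" has last vowel 'e'. The stems whose last vowel is 'e' (wavevreb → wavevreben, fevihhed → fevihheden, gofeh → gofehen) add -en.
The other patterns: stems whose last vowel is 'a' or 'u' change the last vowel to 'i'; stems whose last vowel is 'i' add the prefix mi-.
So dannozeb → dannozeben.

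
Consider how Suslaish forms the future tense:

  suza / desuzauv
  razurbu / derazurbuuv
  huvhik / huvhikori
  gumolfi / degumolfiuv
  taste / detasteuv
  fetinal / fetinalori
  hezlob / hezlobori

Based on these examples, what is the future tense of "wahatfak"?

wahatfakori

fetinal and suza both have last vowel 'a' yet inflect differently (fetinalori, desuzauv), so the last vowel is not what conditions the rule; whether the stem ends in a vowel or a consonant is.
"wahatfak" ends in a consonant. The stems ending in a consonant (fetinal → fetinalori, hezlob → hezlobori, huvhik → huvhikori) add -ori.
The other pattern: stems ending in a vowel add de- … -uv around the stem.
So wahatfak → wahatfakori.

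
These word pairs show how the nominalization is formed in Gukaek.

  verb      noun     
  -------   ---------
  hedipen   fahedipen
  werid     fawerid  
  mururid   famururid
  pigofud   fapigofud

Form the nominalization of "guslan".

Every pair shown (hedipen → fahedipen, werid → fawerid, mururid → famururid, …) follows the same rule: add the prefix fa-.
So guslan → faguslan.

faguslan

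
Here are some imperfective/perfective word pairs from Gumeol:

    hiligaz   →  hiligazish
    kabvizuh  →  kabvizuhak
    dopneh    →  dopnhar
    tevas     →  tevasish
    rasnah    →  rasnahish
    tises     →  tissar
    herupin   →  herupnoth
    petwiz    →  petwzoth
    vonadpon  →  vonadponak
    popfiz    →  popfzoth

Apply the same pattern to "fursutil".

fursutloth

kabvizuh and dopneh both end in -h yet inflect differently (kabvizuhak, dopnhar), so the final letter is not what conditions the rule; the last vowel is.
"fursutil" has last vowel 'i'. The stems whose last vowel is 'i' (popfiz → popfzoth, petwiz → petwzoth, herupin → herupnoth) delete the last vowel and add -oth.
The other patterns: stems whose last vowel is 'o' or 'u' add -ak; stems whose last vowel is 'e' delete the last vowel and add -ar; stems whose last vowel is 'a' add -ish.
So fursutil → fursutloth.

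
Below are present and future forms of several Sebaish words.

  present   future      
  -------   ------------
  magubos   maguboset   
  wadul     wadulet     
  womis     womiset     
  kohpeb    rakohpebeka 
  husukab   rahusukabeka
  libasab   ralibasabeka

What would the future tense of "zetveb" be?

"zetveb" ends in -b. The stems ending in -b (kohpeb → rakohpebeka, husukab → rahusukabeka, libasab → ralibasabeka) add ra- … -eka around the stem.
The other pattern: stems ending in -l or -s add -et.
So zetveb → razetvebeka.

razetvebeka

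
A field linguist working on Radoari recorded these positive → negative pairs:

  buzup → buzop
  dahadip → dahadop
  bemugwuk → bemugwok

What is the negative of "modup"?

modop

Every pair shown (buzup → buzop, dahadip → dahadop, bemugwuk → bemugwok) follows the same rule: change the last vowel to 'o'.
So modup → modop.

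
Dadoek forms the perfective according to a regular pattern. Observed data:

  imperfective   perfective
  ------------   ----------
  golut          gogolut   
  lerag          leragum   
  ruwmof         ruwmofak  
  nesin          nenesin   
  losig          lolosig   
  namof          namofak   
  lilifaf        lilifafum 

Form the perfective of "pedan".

pedanum

namof and lilifaf both end in -f yet inflect differently (namofak, lilifafum), so the final letter is not what conditions the rule; the last vowel is.
"pedan" has last vowel 'a'. The stems whose last vowel is 'a' (lerag → leragum, lilifaf → lilifafum) add -um.
So pedan → pedanum.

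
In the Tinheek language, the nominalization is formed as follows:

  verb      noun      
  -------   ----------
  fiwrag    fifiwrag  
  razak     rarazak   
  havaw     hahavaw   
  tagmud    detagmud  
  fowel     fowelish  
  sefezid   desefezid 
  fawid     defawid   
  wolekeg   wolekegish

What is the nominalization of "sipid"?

desipid

fiwrag and wolekeg both end in -g yet inflect differently (fifiwrag, wolekegish), so the final letter is not what conditions the rule; the last vowel is.
"sipid" has last vowel 'i'. The stems whose last vowel is 'i' (sefezid → desefezid, fawid → defawid) add the prefix de-.
So sipid → desipid.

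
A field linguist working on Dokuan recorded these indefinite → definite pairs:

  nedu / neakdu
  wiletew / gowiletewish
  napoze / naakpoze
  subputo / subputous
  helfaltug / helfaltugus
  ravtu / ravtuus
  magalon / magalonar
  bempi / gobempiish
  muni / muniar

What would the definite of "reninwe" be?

"reninwe" begins with r-. The one such stem in the data (ravtu → ravtuus) adds -us, so the same rule applies.
The other patterns: stems beginning with b- or w- add go- … -ish around the stem; stems beginning with n- insert -ak- after the first vowel; stems beginning with m- add -ar.
So reninwe → reninweus.

reninweus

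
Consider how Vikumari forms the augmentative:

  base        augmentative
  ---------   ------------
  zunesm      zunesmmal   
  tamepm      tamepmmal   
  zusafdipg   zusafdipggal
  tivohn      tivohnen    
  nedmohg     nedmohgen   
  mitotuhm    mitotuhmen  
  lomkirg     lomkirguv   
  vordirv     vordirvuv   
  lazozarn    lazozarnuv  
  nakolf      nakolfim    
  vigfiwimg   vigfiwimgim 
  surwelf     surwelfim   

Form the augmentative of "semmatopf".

semmatopffal

"semmatopf" has second-to-last letter 'p'. The stems whose second-to-last letter is 'p' (tamepm → tamepmmal, zusafdipg → zusafdipggal) double the final consonant and add -al.
So semmatopf → semmatopffal.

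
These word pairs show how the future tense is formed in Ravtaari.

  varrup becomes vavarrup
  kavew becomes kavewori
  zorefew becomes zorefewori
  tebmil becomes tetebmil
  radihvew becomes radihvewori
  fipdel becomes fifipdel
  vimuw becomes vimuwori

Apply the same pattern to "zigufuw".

zigufuwori

"zigufuw" ends in -w. The stems ending in -w (radihvew → radihvewori, zorefew → zorefewori, vimuw → vimuwori) add -ori.
The other pattern: stems ending in -l or -p repeat the first consonant+vowel as a prefix.
So zigufuw → zigufuwori.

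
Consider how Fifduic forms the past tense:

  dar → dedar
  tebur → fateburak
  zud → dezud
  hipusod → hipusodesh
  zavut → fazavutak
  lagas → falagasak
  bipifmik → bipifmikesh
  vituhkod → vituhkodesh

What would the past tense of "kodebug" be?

kodebugesh

dar and tebur both end in -r yet inflect differently (dedar, fateburak), so the final letter is not what conditions the rule; the number of vowels is.
"kodebug" has 3 vowels. The stems with 3 vowels (bipifmik → bipifmikesh, vituhkod → vituhkodesh, hipusod → hipusodesh) add -esh.
So kodebug → kodebugesh.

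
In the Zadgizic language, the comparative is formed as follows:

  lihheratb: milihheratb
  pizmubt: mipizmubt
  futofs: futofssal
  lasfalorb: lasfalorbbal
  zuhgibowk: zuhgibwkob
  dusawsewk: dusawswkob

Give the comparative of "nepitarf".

nepitarffal

"nepitarf" has second-to-last letter 'r'. The one such stem in the data (lasfalorb → lasfalorbbal) doubles the final consonant and adds -al (as does futofs), so the same rule applies.
The other patterns: stems whose second-to-last letter is 'b' or 't' add the prefix mi-; stems whose second-to-last letter is 'w' delete the last vowel and add -ob.
So nepitarf → nepitarffal.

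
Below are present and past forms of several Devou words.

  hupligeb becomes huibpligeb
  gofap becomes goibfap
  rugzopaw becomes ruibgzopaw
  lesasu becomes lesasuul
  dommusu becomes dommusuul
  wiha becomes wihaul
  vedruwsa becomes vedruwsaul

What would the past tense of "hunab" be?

gofap and wiha both have last vowel 'a' yet inflect differently (goibfap, wihaul), so the last vowel is not what conditions the rule; whether the stem ends in a vowel or a consonant is.
"hunab" ends in a consonant. The stems ending in a consonant (hupligeb → huibpligeb, gofap → goibfap, rugzopaw → ruibgzopaw) insert -ib- after the first vowel.
The other pattern: stems ending in a vowel add -ul.
So hunab → huibnab.

huibnab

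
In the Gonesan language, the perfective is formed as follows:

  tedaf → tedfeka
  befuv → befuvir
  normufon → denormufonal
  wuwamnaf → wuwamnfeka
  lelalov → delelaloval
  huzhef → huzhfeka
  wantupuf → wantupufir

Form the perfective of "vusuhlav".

vusuhlveka

"vusuhlav" has last vowel 'a'. The stems whose last vowel is 'a' (wuwamnaf → wuwamnfeka, tedaf → tedfeka) delete the last vowel and add -eka.
The other patterns: stems whose last vowel is 'u' add -ir; stems whose last vowel is 'o' add de- … -al around the stem.
So vusuhlav → vusuhlveka.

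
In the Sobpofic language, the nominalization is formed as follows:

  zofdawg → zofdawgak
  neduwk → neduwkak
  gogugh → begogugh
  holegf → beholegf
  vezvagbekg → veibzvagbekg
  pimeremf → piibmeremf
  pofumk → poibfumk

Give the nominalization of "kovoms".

koibvoms

zofdawg and vezvagbekg both end in -g yet inflect differently (zofdawgak, veibzvagbekg), so the final letter is not what conditions the rule; the second-to-last letter is.
"kovoms" has second-to-last letter 'm'. The stems whose second-to-last letter is 'm' (pimeremf → piibmeremf, pofumk → poibfumk) insert -ib- after the first vowel.
So kovoms → koibvoms.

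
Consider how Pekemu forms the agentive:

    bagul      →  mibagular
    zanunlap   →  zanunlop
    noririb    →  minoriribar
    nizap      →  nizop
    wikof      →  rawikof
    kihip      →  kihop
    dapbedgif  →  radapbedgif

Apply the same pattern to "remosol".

miremosolar

noririb and kihip both have last vowel 'i' yet inflect differently (minoriribar, kihop), so the last vowel is not what conditions the rule; the final letter is.
"remosol" ends in -l. The one such stem in the data (bagul → mibagular) adds mi- … -ar around the stem, so the same rule applies.
So remosol → miremosolar.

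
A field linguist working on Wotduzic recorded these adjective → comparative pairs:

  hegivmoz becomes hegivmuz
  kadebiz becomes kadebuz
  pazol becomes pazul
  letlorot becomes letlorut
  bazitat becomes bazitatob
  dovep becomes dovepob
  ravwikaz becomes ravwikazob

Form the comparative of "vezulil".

vezulul

"vezulil" has last vowel 'i'. The one such stem in the data (kadebiz → kadebuz) changes the last vowel to 'u' (as do hegivmoz, pazol), so the same rule applies.
The other pattern: stems whose last vowel is 'a' or 'e' add -ob.
So vezulil → vezulul.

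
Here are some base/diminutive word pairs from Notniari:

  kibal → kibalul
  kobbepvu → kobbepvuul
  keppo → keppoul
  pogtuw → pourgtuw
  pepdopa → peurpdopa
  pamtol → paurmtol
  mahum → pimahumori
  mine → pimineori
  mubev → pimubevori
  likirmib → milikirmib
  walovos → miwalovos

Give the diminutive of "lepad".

kibal and pamtol both end in -l yet inflect differently (kibalul, paurmtol), so the final letter is not what conditions the rule; the first letter is.
"lepad" begins with l-. The one such stem in the data (likirmib → milikirmib) adds the prefix mi-, so the same rule applies.
So lepad → milepad.

milepad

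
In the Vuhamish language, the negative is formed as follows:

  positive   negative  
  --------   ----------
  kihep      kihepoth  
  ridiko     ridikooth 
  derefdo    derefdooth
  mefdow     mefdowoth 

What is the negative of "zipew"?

Every pair shown (kihep → kihepoth, ridiko → ridikooth, derefdo → derefdooth, …) follows the same rule: add -oth.
So zipew → zipewoth.

zipewoth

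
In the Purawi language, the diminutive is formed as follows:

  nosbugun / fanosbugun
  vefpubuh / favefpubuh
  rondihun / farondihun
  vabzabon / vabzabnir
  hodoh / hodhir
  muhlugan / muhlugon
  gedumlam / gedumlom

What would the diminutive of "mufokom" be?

"mufokom" has last vowel 'o'. The stems whose last vowel is 'o' (vabzabon → vabzabnir, hodoh → hodhir) delete the last vowel and add -ir.
The other patterns: stems whose last vowel is 'u' add the prefix fa-; stems whose last vowel is 'a' change the last vowel to 'o'.
So mufokom → mufokmir.

mufokmir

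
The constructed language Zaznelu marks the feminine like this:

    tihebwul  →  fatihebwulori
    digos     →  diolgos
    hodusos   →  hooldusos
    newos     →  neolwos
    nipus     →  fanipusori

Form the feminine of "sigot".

"sigot" has last vowel 'o'. The stems whose last vowel is 'o' (hodusos → hooldusos, digos → diolgos, newos → neolwos) insert -ol- after the first vowel.
So sigot → siolgot.

siolgot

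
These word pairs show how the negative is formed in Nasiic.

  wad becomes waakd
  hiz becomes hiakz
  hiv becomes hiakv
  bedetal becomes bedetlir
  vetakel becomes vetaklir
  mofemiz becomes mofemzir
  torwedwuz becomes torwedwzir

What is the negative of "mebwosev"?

hiz and mofemiz both end in -z yet inflect differently (hiakz, mofemzir), so the final letter is not what conditions the rule; the number of vowels is.
"mebwosev" has 3 vowels. The stems with 3 vowels (bedetal → bedetlir, vetakel → vetaklir, mofemiz → mofemzir) delete the last vowel and add -ir.
The other pattern: stems with 1 vowel insert -ak- after the first vowel.
So mebwosev → mebwosvir.

mebwosvir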